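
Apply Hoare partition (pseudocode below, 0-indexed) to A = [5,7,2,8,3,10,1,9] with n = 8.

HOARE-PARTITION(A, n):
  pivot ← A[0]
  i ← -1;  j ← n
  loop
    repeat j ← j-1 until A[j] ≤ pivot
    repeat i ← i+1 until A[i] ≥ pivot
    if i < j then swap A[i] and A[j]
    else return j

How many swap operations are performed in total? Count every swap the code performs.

2

pivot=5
j stops at 6 (1), i stops at 0 (5); swap ⇒ [1,7,2,8,3,10,5,9]
j stops at 4 (3), i stops at 1 (7); swap ⇒ [1,3,2,8,7,10,5,9]
j stops at 2, i stops at 3; i≥j ⇒ return 2. A=[1,3,2,8,7,10,5,9]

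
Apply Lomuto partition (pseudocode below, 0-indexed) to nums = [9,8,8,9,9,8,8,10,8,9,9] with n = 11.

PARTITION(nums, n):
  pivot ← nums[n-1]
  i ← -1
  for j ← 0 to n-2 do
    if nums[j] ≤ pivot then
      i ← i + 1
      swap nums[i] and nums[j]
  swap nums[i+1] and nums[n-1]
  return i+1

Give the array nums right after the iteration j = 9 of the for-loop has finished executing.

[9,8,8,9,9,8,8,8,9,10,9]

pivot=9, i=-1
j=0: 9≤9, i=0, swap(0,0) ⇒ [9,8,8,9,9,8,8,10,8,9,9]
j=1: 8≤9, i=1, swap(1,1) ⇒ [9,8,8,9,9,8,8,10,8,9,9]
j=2: 8≤9, i=2, swap(2,2) ⇒ [9,8,8,9,9,8,8,10,8,9,9]
j=3: 9≤9, i=3, swap(3,3) ⇒ [9,8,8,9,9,8,8,10,8,9,9]
j=4: 9≤9, i=4, swap(4,4) ⇒ [9,8,8,9,9,8,8,10,8,9,9]
j=5: 8≤9, i=5, swap(5,5) ⇒ [9,8,8,9,9,8,8,10,8,9,9]
j=6: 8≤9, i=6, swap(6,6) ⇒ [9,8,8,9,9,8,8,10,8,9,9]
j=7: 10>9, skip
j=8: 8≤9, i=7, swap(7,8) ⇒ [9,8,8,9,9,8,8,8,10,9,9]
j=9: 9≤9, i=8, swap(8,9) ⇒ [9,8,8,9,9,8,8,8,9,10,9]
(after j=9) nums = [9,8,8,9,9,8,8,8,9,10,9]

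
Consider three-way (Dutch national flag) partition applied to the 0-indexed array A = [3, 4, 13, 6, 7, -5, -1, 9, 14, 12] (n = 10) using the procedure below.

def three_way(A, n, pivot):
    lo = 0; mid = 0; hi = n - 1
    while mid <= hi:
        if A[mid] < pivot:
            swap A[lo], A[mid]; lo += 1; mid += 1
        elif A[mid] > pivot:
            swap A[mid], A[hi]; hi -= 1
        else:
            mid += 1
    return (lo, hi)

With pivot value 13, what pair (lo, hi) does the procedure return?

(8, 8)

pivot = 13; lo=0, mid=0, hi=9
A[mid]=3<13: swap A[0],A[0]; lo=1,mid=1 → [3, 4, 13, 6, 7, -5, -1, 9, 14, 12]
A[mid]=4<13: swap A[1],A[1]; lo=2,mid=2 → [3, 4, 13, 6, 7, -5, -1, 9, 14, 12]
A[mid]=13=13: mid=3
A[mid]=6<13: swap A[2],A[3]; lo=3,mid=4 → [3, 4, 6, 13, 7, -5, -1, 9, 14, 12]
A[mid]=7<13: swap A[3],A[4]; lo=4,mid=5 → [3, 4, 6, 7, 13, -5, -1, 9, 14, 12]
A[mid]=-5<13: swap A[4],A[5]; lo=5,mid=6 → [3, 4, 6, 7, -5, 13, -1, 9, 14, 12]
A[mid]=-1<13: swap A[5],A[6]; lo=6,mid=7 → [3, 4, 6, 7, -5, -1, 13, 9, 14, 12]
A[mid]=9<13: swap A[6],A[7]; lo=7,mid=8 → [3, 4, 6, 7, -5, -1, 9, 13, 14, 12]
A[mid]=14>13: swap A[8],A[9]; hi=8 → [3, 4, 6, 7, -5, -1, 9, 13, 12, 14]
A[mid]=12<13: swap A[7],A[8]; lo=8,mid=9 → [3, 4, 6, 7, -5, -1, 9, 12, 13, 14]
end: lo=8, hi=8; A = [3, 4, 6, 7, -5, -1, 9, 12, 13, 14]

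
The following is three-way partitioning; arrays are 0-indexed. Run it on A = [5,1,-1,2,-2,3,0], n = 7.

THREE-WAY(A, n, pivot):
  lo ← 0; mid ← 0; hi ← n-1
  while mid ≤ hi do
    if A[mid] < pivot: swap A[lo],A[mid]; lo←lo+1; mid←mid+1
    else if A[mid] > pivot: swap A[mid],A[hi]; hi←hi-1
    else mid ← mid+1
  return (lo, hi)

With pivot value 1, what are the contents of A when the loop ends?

pivot = 1; lo=0, mid=0, hi=6
A[mid]=5>1: swap A[0],A[6]; hi=5 → [0,1,-1,2,-2,3,5]
A[mid]=0<1: swap A[0],A[0]; lo=1,mid=1 → [0,1,-1,2,-2,3,5]
A[mid]=1=1: mid=2
A[mid]=-1<1: swap A[1],A[2]; lo=2,mid=3 → [0,-1,1,2,-2,3,5]
A[mid]=2>1: swap A[3],A[5]; hi=4 → [0,-1,1,3,-2,2,5]
A[mid]=3>1: swap A[3],A[4]; hi=3 → [0,-1,1,-2,3,2,5]
A[mid]=-2<1: swap A[2],A[3]; lo=3,mid=4 → [0,-1,-2,1,3,2,5]
end: lo=3, hi=3; A = [0,-1,-2,1,3,2,5]

[0,-1,-2,1,3,2,5]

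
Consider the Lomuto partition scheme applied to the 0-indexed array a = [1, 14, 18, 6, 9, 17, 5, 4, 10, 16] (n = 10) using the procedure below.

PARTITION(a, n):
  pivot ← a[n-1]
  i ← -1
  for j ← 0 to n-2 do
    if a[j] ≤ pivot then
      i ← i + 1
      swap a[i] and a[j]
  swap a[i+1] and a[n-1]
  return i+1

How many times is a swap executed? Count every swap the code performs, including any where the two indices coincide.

8

pivot=16, i=-1
j=0: 1≤16, i=0, swap(0,0) ⇒ [1, 14, 18, 6, 9, 17, 5, 4, 10, 16]
j=1: 14≤16, i=1, swap(1,1) ⇒ [1, 14, 18, 6, 9, 17, 5, 4, 10, 16]
j=2: 18>16, skip
j=3: 6≤16, i=2, swap(2,3) ⇒ [1, 14, 6, 18, 9, 17, 5, 4, 10, 16]
j=4: 9≤16, i=3, swap(3,4) ⇒ [1, 14, 6, 9, 18, 17, 5, 4, 10, 16]
j=5: 17>16, skip
j=6: 5≤16, i=4, swap(4,6) ⇒ [1, 14, 6, 9, 5, 17, 18, 4, 10, 16]
j=7: 4≤16, i=5, swap(5,7) ⇒ [1, 14, 6, 9, 5, 4, 18, 17, 10, 16]
j=8: 10≤16, i=6, swap(6,8) ⇒ [1, 14, 6, 9, 5, 4, 10, 17, 18, 16]
swap(7,9) ⇒ [1, 14, 6, 9, 5, 4, 10, 16, 18, 17]; return 7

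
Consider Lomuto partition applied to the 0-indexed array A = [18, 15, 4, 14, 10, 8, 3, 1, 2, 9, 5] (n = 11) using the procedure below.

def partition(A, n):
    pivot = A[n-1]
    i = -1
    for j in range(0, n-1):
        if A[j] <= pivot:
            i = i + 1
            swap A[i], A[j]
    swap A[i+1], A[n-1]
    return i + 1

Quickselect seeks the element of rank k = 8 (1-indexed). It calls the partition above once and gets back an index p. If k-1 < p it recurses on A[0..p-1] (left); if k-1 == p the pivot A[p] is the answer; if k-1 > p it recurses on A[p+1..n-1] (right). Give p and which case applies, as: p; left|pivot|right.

pivot = A[10] = 5; i = -1
j=0: A[0]=18 > 5 → no swap
j=1: A[1]=15 > 5 → no swap
j=2: A[2]=4 ≤ 5 → i=0, swap A[0],A[2] → [4, 15, 18, 14, 10, 8, 3, 1, 2, 9, 5]
j=3: A[3]=14 > 5 → no swap
j=4: A[4]=10 > 5 → no swap
j=5: A[5]=8 > 5 → no swap
j=6: A[6]=3 ≤ 5 → i=1, swap A[1],A[6] → [4, 3, 18, 14, 10, 8, 15, 1, 2, 9, 5]
j=7: A[7]=1 ≤ 5 → i=2, swap A[2],A[7] → [4, 3, 1, 14, 10, 8, 15, 18, 2, 9, 5]
j=8: A[8]=2 ≤ 5 → i=3, swap A[3],A[8] → [4, 3, 1, 2, 10, 8, 15, 18, 14, 9, 5]
j=9: A[9]=9 > 5 → no swap
final swap A[4],A[10] → [4, 3, 1, 2, 5, 8, 15, 18, 14, 9, 10]; return 4
p = 4; k-1 = 7 > 4 ⇒ right

4; right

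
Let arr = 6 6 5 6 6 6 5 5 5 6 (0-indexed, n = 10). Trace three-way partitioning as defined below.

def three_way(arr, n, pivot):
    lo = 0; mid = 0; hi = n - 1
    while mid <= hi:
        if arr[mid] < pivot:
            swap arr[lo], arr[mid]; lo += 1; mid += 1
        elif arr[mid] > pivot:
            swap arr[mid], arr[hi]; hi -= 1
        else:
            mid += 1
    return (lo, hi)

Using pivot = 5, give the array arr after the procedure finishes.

5 5 5 5 6 6 6 6 6 6

pivot = 5; lo=0, mid=0, hi=9
arr[mid]=6>5: swap arr[0],arr[9]; hi=8 → 6 6 5 6 6 6 5 5 5 6
arr[mid]=6>5: swap arr[0],arr[8]; hi=7 → 5 6 5 6 6 6 5 5 6 6
arr[mid]=5=5: mid=1
arr[mid]=6>5: swap arr[1],arr[7]; hi=6 → 5 5 5 6 6 6 5 6 6 6
arr[mid]=5=5: mid=2
arr[mid]=5=5: mid=3
arr[mid]=6>5: swap arr[3],arr[6]; hi=5 → 5 5 5 5 6 6 6 6 6 6
arr[mid]=5=5: mid=4
arr[mid]=6>5: swap arr[4],arr[5]; hi=4 → 5 5 5 5 6 6 6 6 6 6
arr[mid]=6>5: swap arr[4],arr[4]; hi=3 → 5 5 5 5 6 6 6 6 6 6
end: lo=0, hi=3; arr = 5 5 5 5 6 6 6 6 6 6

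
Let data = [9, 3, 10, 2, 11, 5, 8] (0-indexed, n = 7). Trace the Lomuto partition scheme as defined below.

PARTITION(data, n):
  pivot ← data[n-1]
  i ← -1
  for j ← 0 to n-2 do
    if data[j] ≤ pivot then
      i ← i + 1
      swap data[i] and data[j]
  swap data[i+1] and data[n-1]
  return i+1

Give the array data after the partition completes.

pivot = data[6] = 8; i = -1
j=0: data[0]=9 > 8 → no swap
j=1: data[1]=3 ≤ 8 → i=0, swap data[0],data[1] → [3, 9, 10, 2, 11, 5, 8]
j=2: data[2]=10 > 8 → no swap
j=3: data[3]=2 ≤ 8 → i=1, swap data[1],data[3] → [3, 2, 10, 9, 11, 5, 8]
j=4: data[4]=11 > 8 → no swap
j=5: data[5]=5 ≤ 8 → i=2, swap data[2],data[5] → [3, 2, 5, 9, 11, 10, 8]
final swap data[3],data[6] → [3, 2, 5, 8, 11, 10, 9]; return 3

[3, 2, 5, 8, 11, 10, 9]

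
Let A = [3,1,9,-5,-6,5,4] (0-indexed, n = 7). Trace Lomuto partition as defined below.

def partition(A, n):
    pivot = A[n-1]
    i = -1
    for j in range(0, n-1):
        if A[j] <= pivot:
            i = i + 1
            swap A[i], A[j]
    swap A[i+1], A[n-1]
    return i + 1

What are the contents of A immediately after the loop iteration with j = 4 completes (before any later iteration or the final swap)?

[3,1,-5,-6,9,5,4]

pivot = A[6] = 4; i = -1
j=0: A[0]=3 ≤ 4 → i=0, swap A[0],A[0] (no change) → [3,1,9,-5,-6,5,4]
j=1: A[1]=1 ≤ 4 → i=1, swap A[1],A[1] (no change) → [3,1,9,-5,-6,5,4]
j=2: A[2]=9 > 4 → no swap
j=3: A[3]=-5 ≤ 4 → i=2, swap A[2],A[3] → [3,1,-5,9,-6,5,4]
j=4: A[4]=-6 ≤ 4 → i=3, swap A[3],A[4] → [3,1,-5,-6,9,5,4]
(after j=4) A = [3,1,-5,-6,9,5,4]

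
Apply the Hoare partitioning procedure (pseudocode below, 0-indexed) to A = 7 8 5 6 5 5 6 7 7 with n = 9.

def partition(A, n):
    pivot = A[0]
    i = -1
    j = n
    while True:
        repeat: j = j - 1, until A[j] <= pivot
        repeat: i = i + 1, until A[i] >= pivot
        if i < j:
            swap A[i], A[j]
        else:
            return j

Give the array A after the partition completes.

pivot = A[0] = 7; i = -1, j = 9
j→8 (A[8]=7≤7), i→0 (A[0]=7≥7); i<j, swap → 7 8 5 6 5 5 6 7 7
j→7 (A[7]=7≤7), i→1 (A[1]=8≥7); i<j, swap → 7 7 5 6 5 5 6 8 7
j→6, i→7; i≥j, return j=6. A = 7 7 5 6 5 5 6 8 7

7 7 5 6 5 5 6 8 7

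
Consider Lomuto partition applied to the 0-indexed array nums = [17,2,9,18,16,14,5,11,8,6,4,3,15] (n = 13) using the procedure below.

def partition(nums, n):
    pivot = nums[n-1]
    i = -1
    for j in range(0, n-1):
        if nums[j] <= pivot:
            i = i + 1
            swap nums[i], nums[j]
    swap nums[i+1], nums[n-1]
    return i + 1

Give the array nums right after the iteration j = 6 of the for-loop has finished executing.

pivot=15, i=-1
j=0: 17>15, skip
j=1: 2≤15, i=0, swap(0,1) ⇒ [2,17,9,18,16,14,5,11,8,6,4,3,15]
j=2: 9≤15, i=1, swap(1,2) ⇒ [2,9,17,18,16,14,5,11,8,6,4,3,15]
j=3: 18>15, skip
j=4: 16>15, skip
j=5: 14≤15, i=2, swap(2,5) ⇒ [2,9,14,18,16,17,5,11,8,6,4,3,15]
j=6: 5≤15, i=3, swap(3,6) ⇒ [2,9,14,5,16,17,18,11,8,6,4,3,15]
(after j=6) nums = [2,9,14,5,16,17,18,11,8,6,4,3,15]

[2,9,14,5,16,17,18,11,8,6,4,3,15]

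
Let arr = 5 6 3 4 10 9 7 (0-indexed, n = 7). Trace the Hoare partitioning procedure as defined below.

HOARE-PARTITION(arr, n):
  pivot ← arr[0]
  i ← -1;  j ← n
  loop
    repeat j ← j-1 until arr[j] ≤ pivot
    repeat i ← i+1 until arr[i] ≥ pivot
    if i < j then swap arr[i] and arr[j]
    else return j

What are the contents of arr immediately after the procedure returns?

4 3 6 5 10 9 7

pivot = arr[0] = 5; i = -1, j = 7
j→3 (arr[3]=4≤5), i→0 (arr[0]=5≥5); i<j, swap → 4 6 3 5 10 9 7
j→2 (arr[2]=3≤5), i→1 (arr[1]=6≥5); i<j, swap → 4 3 6 5 10 9 7
j→1, i→2; i≥j, return j=1. arr = 4 3 6 5 10 9 7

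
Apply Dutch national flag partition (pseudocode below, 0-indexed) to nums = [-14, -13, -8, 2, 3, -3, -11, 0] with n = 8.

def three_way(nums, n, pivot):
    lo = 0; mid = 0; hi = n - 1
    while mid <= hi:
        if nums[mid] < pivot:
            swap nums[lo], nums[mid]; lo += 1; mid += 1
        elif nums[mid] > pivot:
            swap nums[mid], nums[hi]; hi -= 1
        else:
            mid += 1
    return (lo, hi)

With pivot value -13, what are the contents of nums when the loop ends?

lo=0 mid=0 hi=7
-14<-13: swap(0,0), lo=1 mid=1 ⇒ [-14, -13, -8, 2, 3, -3, -11, 0]
-13=-13: mid=2
-8>-13: swap(2,7), hi=6 ⇒ [-14, -13, 0, 2, 3, -3, -11, -8]
0>-13: swap(2,6), hi=5 ⇒ [-14, -13, -11, 2, 3, -3, 0, -8]
-11>-13: swap(2,5), hi=4 ⇒ [-14, -13, -3, 2, 3, -11, 0, -8]
-3>-13: swap(2,4), hi=3 ⇒ [-14, -13, 3, 2, -3, -11, 0, -8]
3>-13: swap(2,3), hi=2 ⇒ [-14, -13, 2, 3, -3, -11, 0, -8]
2>-13: swap(2,2), hi=1 ⇒ [-14, -13, 2, 3, -3, -11, 0, -8]
done. lo=1 hi=1; nums=[-14, -13, 2, 3, -3, -11, 0, -8]

[-14, -13, 2, 3, -3, -11, 0, -8]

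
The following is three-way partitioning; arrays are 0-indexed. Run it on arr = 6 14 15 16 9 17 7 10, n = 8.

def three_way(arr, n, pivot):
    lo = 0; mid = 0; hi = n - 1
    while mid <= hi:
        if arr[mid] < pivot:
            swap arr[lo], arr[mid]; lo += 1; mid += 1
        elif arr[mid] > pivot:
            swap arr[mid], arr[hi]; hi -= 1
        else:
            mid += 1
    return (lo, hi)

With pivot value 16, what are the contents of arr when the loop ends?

6 14 15 9 10 7 16 17

lo=0 mid=0 hi=7
6<16: swap(0,0), lo=1 mid=1 ⇒ 6 14 15 16 9 17 7 10
14<16: swap(1,1), lo=2 mid=2 ⇒ 6 14 15 16 9 17 7 10
15<16: swap(2,2), lo=3 mid=3 ⇒ 6 14 15 16 9 17 7 10
16=16: mid=4
9<16: swap(3,4), lo=4 mid=5 ⇒ 6 14 15 9 16 17 7 10
17>16: swap(5,7), hi=6 ⇒ 6 14 15 9 16 10 7 17
10<16: swap(4,5), lo=5 mid=6 ⇒ 6 14 15 9 10 16 7 17
7<16: swap(5,6), lo=6 mid=7 ⇒ 6 14 15 9 10 7 16 17
done. lo=6 hi=6; arr=6 14 15 9 10 7 16 17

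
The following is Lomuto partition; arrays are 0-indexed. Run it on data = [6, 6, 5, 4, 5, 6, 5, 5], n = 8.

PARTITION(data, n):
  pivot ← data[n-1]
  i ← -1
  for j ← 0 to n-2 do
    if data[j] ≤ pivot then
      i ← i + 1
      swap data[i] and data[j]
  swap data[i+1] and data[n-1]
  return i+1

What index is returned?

4

pivot = data[7] = 5; i = -1
j=0: data[0]=6 > 5 → no swap
j=1: data[1]=6 > 5 → no swap
j=2: data[2]=5 ≤ 5 → i=0, swap data[0],data[2] → [5, 6, 6, 4, 5, 6, 5, 5]
j=3: data[3]=4 ≤ 5 → i=1, swap data[1],data[3] → [5, 4, 6, 6, 5, 6, 5, 5]
j=4: data[4]=5 ≤ 5 → i=2, swap data[2],data[4] → [5, 4, 5, 6, 6, 6, 5, 5]
j=5: data[5]=6 > 5 → no swap
j=6: data[6]=5 ≤ 5 → i=3, swap data[3],data[6] → [5, 4, 5, 5, 6, 6, 6, 5]
final swap data[4],data[7] → [5, 4, 5, 5, 5, 6, 6, 6]; return 4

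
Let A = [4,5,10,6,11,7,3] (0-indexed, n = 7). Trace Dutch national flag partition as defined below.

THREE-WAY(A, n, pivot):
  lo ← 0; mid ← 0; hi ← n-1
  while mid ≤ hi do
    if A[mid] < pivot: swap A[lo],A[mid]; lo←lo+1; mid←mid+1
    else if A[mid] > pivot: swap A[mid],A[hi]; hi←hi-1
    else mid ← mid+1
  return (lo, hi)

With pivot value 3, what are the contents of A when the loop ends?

[3,10,6,11,7,5,4]

pivot = 3; lo=0, mid=0, hi=6
A[mid]=4>3: swap A[0],A[6]; hi=5 → [3,5,10,6,11,7,4]
A[mid]=3=3: mid=1
A[mid]=5>3: swap A[1],A[5]; hi=4 → [3,7,10,6,11,5,4]
A[mid]=7>3: swap A[1],A[4]; hi=3 → [3,11,10,6,7,5,4]
A[mid]=11>3: swap A[1],A[3]; hi=2 → [3,6,10,11,7,5,4]
A[mid]=6>3: swap A[1],A[2]; hi=1 → [3,10,6,11,7,5,4]
A[mid]=10>3: swap A[1],A[1]; hi=0 → [3,10,6,11,7,5,4]
end: lo=0, hi=0; A = [3,10,6,11,7,5,4]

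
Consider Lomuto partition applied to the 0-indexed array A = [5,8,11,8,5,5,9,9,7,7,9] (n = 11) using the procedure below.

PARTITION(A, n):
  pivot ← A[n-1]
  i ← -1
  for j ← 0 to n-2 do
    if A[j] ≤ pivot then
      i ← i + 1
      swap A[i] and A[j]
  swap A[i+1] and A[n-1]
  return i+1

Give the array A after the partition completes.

pivot=9, i=-1
j=0: 5≤9, i=0, swap(0,0) ⇒ [5,8,11,8,5,5,9,9,7,7,9]
j=1: 8≤9, i=1, swap(1,1) ⇒ [5,8,11,8,5,5,9,9,7,7,9]
j=2: 11>9, skip
j=3: 8≤9, i=2, swap(2,3) ⇒ [5,8,8,11,5,5,9,9,7,7,9]
j=4: 5≤9, i=3, swap(3,4) ⇒ [5,8,8,5,11,5,9,9,7,7,9]
j=5: 5≤9, i=4, swap(4,5) ⇒ [5,8,8,5,5,11,9,9,7,7,9]
j=6: 9≤9, i=5, swap(5,6) ⇒ [5,8,8,5,5,9,11,9,7,7,9]
j=7: 9≤9, i=6, swap(6,7) ⇒ [5,8,8,5,5,9,9,11,7,7,9]
j=8: 7≤9, i=7, swap(7,8) ⇒ [5,8,8,5,5,9,9,7,11,7,9]
j=9: 7≤9, i=8, swap(8,9) ⇒ [5,8,8,5,5,9,9,7,7,11,9]
swap(9,10) ⇒ [5,8,8,5,5,9,9,7,7,9,11]; return 9

[5,8,8,5,5,9,9,7,7,9,11]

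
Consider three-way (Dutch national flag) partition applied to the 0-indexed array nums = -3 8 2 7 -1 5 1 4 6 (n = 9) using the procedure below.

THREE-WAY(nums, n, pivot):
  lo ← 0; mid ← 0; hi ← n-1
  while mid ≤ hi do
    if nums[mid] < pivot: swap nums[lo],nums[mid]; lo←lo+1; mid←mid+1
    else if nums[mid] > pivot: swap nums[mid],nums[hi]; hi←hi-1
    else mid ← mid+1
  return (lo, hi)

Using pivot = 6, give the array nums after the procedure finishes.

-3 2 4 -1 5 1 6 7 8

lo=0 mid=0 hi=8
-3<6: swap(0,0), lo=1 mid=1 ⇒ -3 8 2 7 -1 5 1 4 6
8>6: swap(1,8), hi=7 ⇒ -3 6 2 7 -1 5 1 4 8
6=6: mid=2
2<6: swap(1,2), lo=2 mid=3 ⇒ -3 2 6 7 -1 5 1 4 8
7>6: swap(3,7), hi=6 ⇒ -3 2 6 4 -1 5 1 7 8
4<6: swap(2,3), lo=3 mid=4 ⇒ -3 2 4 6 -1 5 1 7 8
-1<6: swap(3,4), lo=4 mid=5 ⇒ -3 2 4 -1 6 5 1 7 8
5<6: swap(4,5), lo=5 mid=6 ⇒ -3 2 4 -1 5 6 1 7 8
1<6: swap(5,6), lo=6 mid=7 ⇒ -3 2 4 -1 5 1 6 7 8
done. lo=6 hi=6; nums=-3 2 4 -1 5 1 6 7 8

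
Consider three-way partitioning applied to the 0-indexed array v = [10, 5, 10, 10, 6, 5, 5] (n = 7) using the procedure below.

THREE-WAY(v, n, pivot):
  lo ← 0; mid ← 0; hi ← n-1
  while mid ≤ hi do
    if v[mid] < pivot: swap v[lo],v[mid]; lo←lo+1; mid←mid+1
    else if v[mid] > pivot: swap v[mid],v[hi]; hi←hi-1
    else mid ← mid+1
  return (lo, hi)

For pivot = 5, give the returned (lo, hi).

(0, 2)

pivot = 5; lo=0, mid=0, hi=6
v[mid]=10>5: swap v[0],v[6]; hi=5 → [5, 5, 10, 10, 6, 5, 10]
v[mid]=5=5: mid=1
v[mid]=5=5: mid=2
v[mid]=10>5: swap v[2],v[5]; hi=4 → [5, 5, 5, 10, 6, 10, 10]
v[mid]=5=5: mid=3
v[mid]=10>5: swap v[3],v[4]; hi=3 → [5, 5, 5, 6, 10, 10, 10]
v[mid]=6>5: swap v[3],v[3]; hi=2 → [5, 5, 5, 6, 10, 10, 10]
end: lo=0, hi=2; v = [5, 5, 5, 6, 10, 10, 10]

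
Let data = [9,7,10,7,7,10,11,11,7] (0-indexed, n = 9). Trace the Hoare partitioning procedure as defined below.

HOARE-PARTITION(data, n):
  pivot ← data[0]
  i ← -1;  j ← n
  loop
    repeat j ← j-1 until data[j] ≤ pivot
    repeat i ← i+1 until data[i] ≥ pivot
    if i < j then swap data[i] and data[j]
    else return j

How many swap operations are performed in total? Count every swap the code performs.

pivot = data[0] = 9; i = -1, j = 9
j→8 (data[8]=7≤9), i→0 (data[0]=9≥9); i<j, swap → [7,7,10,7,7,10,11,11,9]
j→4 (data[4]=7≤9), i→2 (data[2]=10≥9); i<j, swap → [7,7,7,7,10,10,11,11,9]
j→3, i→4; i≥j, return j=3. data = [7,7,7,7,10,10,11,11,9]

2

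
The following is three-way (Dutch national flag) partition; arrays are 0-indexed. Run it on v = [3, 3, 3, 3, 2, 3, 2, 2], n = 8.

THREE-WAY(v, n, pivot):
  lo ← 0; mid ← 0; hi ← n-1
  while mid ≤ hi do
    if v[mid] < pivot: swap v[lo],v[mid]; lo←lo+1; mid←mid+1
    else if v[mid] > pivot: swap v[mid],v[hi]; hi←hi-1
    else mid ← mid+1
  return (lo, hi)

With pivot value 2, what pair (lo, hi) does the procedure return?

pivot = 2; lo=0, mid=0, hi=7
v[mid]=3>2: swap v[0],v[7]; hi=6 → [2, 3, 3, 3, 2, 3, 2, 3]
v[mid]=2=2: mid=1
v[mid]=3>2: swap v[1],v[6]; hi=5 → [2, 2, 3, 3, 2, 3, 3, 3]
v[mid]=2=2: mid=2
v[mid]=3>2: swap v[2],v[5]; hi=4 → [2, 2, 3, 3, 2, 3, 3, 3]
v[mid]=3>2: swap v[2],v[4]; hi=3 → [2, 2, 2, 3, 3, 3, 3, 3]
v[mid]=2=2: mid=3
v[mid]=3>2: swap v[3],v[3]; hi=2 → [2, 2, 2, 3, 3, 3, 3, 3]
end: lo=0, hi=2; v = [2, 2, 2, 3, 3, 3, 3, 3]

(0, 2)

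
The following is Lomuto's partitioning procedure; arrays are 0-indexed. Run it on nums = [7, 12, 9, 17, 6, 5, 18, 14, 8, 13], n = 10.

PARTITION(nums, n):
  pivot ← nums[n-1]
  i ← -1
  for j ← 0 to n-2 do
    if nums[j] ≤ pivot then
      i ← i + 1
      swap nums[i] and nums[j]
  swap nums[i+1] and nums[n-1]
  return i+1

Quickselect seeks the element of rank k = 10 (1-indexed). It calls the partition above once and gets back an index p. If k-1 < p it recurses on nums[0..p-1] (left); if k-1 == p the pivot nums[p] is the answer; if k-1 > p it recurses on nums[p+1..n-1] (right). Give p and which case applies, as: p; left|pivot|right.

pivot = nums[9] = 13; i = -1
j=0: nums[0]=7 ≤ 13 → i=0, swap nums[0],nums[0] (no change) → [7, 12, 9, 17, 6, 5, 18, 14, 8, 13]
j=1: nums[1]=12 ≤ 13 → i=1, swap nums[1],nums[1] (no change) → [7, 12, 9, 17, 6, 5, 18, 14, 8, 13]
j=2: nums[2]=9 ≤ 13 → i=2, swap nums[2],nums[2] (no change) → [7, 12, 9, 17, 6, 5, 18, 14, 8, 13]
j=3: nums[3]=17 > 13 → no swap
j=4: nums[4]=6 ≤ 13 → i=3, swap nums[3],nums[4] → [7, 12, 9, 6, 17, 5, 18, 14, 8, 13]
j=5: nums[5]=5 ≤ 13 → i=4, swap nums[4],nums[5] → [7, 12, 9, 6, 5, 17, 18, 14, 8, 13]
j=6: nums[6]=18 > 13 → no swap
j=7: nums[7]=14 > 13 → no swap
j=8: nums[8]=8 ≤ 13 → i=5, swap nums[5],nums[8] → [7, 12, 9, 6, 5, 8, 18, 14, 17, 13]
final swap nums[6],nums[9] → [7, 12, 9, 6, 5, 8, 13, 14, 17, 18]; return 6
p = 6; k-1 = 9 > 6 ⇒ right

6; right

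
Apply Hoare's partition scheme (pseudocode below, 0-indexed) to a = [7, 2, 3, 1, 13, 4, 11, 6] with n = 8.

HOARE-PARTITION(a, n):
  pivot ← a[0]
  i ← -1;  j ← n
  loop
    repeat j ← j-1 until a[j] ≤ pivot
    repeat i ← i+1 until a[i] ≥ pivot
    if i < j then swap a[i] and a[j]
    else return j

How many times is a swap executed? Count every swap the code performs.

pivot=7
j stops at 7 (6), i stops at 0 (7); swap ⇒ [6, 2, 3, 1, 13, 4, 11, 7]
j stops at 5 (4), i stops at 4 (13); swap ⇒ [6, 2, 3, 1, 4, 13, 11, 7]
j stops at 4, i stops at 5; i≥j ⇒ return 4. a=[6, 2, 3, 1, 4, 13, 11, 7]

2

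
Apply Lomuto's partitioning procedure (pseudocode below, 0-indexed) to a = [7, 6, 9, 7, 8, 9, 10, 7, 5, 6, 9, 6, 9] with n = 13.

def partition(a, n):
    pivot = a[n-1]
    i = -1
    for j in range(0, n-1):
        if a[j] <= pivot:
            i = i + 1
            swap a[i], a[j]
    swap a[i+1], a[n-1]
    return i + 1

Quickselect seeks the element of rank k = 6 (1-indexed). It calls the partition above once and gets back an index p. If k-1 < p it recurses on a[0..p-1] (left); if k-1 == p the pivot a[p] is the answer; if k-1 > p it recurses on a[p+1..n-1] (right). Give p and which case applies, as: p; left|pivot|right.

pivot = a[12] = 9; i = -1
j=0: a[0]=7 ≤ 9 → i=0, swap a[0],a[0] (no change) → [7, 6, 9, 7, 8, 9, 10, 7, 5, 6, 9, 6, 9]
j=1: a[1]=6 ≤ 9 → i=1, swap a[1],a[1] (no change) → [7, 6, 9, 7, 8, 9, 10, 7, 5, 6, 9, 6, 9]
j=2: a[2]=9 ≤ 9 → i=2, swap a[2],a[2] (no change) → [7, 6, 9, 7, 8, 9, 10, 7, 5, 6, 9, 6, 9]
j=3: a[3]=7 ≤ 9 → i=3, swap a[3],a[3] (no change) → [7, 6, 9, 7, 8, 9, 10, 7, 5, 6, 9, 6, 9]
j=4: a[4]=8 ≤ 9 → i=4, swap a[4],a[4] (no change) → [7, 6, 9, 7, 8, 9, 10, 7, 5, 6, 9, 6, 9]
j=5: a[5]=9 ≤ 9 → i=5, swap a[5],a[5] (no change) → [7, 6, 9, 7, 8, 9, 10, 7, 5, 6, 9, 6, 9]
j=6: a[6]=10 > 9 → no swap
j=7: a[7]=7 ≤ 9 → i=6, swap a[6],a[7] → [7, 6, 9, 7, 8, 9, 7, 10, 5, 6, 9, 6, 9]
j=8: a[8]=5 ≤ 9 → i=7, swap a[7],a[8] → [7, 6, 9, 7, 8, 9, 7, 5, 10, 6, 9, 6, 9]
j=9: a[9]=6 ≤ 9 → i=8, swap a[8],a[9] → [7, 6, 9, 7, 8, 9, 7, 5, 6, 10, 9, 6, 9]
j=10: a[10]=9 ≤ 9 → i=9, swap a[9],a[10] → [7, 6, 9, 7, 8, 9, 7, 5, 6, 9, 10, 6, 9]
j=11: a[11]=6 ≤ 9 → i=10, swap a[10],a[11] → [7, 6, 9, 7, 8, 9, 7, 5, 6, 9, 6, 10, 9]
final swap a[11],a[12] → [7, 6, 9, 7, 8, 9, 7, 5, 6, 9, 6, 9, 10]; return 11
p = 11; k-1 = 5 < 11 ⇒ left

11; left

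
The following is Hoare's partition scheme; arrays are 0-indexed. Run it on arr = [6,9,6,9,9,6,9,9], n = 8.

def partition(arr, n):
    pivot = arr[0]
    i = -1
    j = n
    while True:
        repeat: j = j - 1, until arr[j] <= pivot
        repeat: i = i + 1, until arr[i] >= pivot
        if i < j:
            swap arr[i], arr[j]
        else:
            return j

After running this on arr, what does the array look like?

pivot = arr[0] = 6; i = -1, j = 8
j→5 (arr[5]=6≤6), i→0 (arr[0]=6≥6); i<j, swap → [6,9,6,9,9,6,9,9]
j→2 (arr[2]=6≤6), i→1 (arr[1]=9≥6); i<j, swap → [6,6,9,9,9,6,9,9]
j→1, i→2; i≥j, return j=1. arr = [6,6,9,9,9,6,9,9]

[6,6,9,9,9,6,9,9]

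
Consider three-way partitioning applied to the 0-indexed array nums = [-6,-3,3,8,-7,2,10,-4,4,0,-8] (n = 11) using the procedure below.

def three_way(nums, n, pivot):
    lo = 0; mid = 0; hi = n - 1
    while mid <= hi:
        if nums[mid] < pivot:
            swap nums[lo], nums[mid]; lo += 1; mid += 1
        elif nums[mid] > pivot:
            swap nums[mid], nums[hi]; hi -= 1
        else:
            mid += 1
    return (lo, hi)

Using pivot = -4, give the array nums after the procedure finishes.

[-6,-8,-7,-4,2,10,8,4,0,3,-3]

pivot = -4; lo=0, mid=0, hi=10
nums[mid]=-6<-4: swap nums[0],nums[0]; lo=1,mid=1 → [-6,-3,3,8,-7,2,10,-4,4,0,-8]
nums[mid]=-3>-4: swap nums[1],nums[10]; hi=9 → [-6,-8,3,8,-7,2,10,-4,4,0,-3]
nums[mid]=-8<-4: swap nums[1],nums[1]; lo=2,mid=2 → [-6,-8,3,8,-7,2,10,-4,4,0,-3]
nums[mid]=3>-4: swap nums[2],nums[9]; hi=8 → [-6,-8,0,8,-7,2,10,-4,4,3,-3]
nums[mid]=0>-4: swap nums[2],nums[8]; hi=7 → [-6,-8,4,8,-7,2,10,-4,0,3,-3]
nums[mid]=4>-4: swap nums[2],nums[7]; hi=6 → [-6,-8,-4,8,-7,2,10,4,0,3,-3]
nums[mid]=-4=-4: mid=3
nums[mid]=8>-4: swap nums[3],nums[6]; hi=5 → [-6,-8,-4,10,-7,2,8,4,0,3,-3]
nums[mid]=10>-4: swap nums[3],nums[5]; hi=4 → [-6,-8,-4,2,-7,10,8,4,0,3,-3]
nums[mid]=2>-4: swap nums[3],nums[4]; hi=3 → [-6,-8,-4,-7,2,10,8,4,0,3,-3]
nums[mid]=-7<-4: swap nums[2],nums[3]; lo=3,mid=4 → [-6,-8,-7,-4,2,10,8,4,0,3,-3]
end: lo=3, hi=3; nums = [-6,-8,-7,-4,2,10,8,4,0,3,-3]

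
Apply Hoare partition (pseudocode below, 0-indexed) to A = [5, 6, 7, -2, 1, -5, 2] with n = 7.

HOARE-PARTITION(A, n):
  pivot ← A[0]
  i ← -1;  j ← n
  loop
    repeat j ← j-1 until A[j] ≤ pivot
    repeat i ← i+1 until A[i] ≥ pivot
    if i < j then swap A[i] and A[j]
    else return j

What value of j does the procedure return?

pivot = A[0] = 5; i = -1, j = 7
j→6 (A[6]=2≤5), i→0 (A[0]=5≥5); i<j, swap → [2, 6, 7, -2, 1, -5, 5]
j→5 (A[5]=-5≤5), i→1 (A[1]=6≥5); i<j, swap → [2, -5, 7, -2, 1, 6, 5]
j→4 (A[4]=1≤5), i→2 (A[2]=7≥5); i<j, swap → [2, -5, 1, -2, 7, 6, 5]
j→3, i→4; i≥j, return j=3. A = [2, -5, 1, -2, 7, 6, 5]

3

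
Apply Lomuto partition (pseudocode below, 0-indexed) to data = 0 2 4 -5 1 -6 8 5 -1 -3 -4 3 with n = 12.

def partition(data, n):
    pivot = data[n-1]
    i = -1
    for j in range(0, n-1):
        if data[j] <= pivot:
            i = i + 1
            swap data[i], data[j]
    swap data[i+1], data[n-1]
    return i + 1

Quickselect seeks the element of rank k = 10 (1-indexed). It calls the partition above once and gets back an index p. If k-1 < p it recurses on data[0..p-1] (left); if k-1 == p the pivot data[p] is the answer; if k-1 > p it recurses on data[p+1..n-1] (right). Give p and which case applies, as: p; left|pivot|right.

pivot=3, i=-1
j=0: 0≤3, i=0, swap(0,0) ⇒ 0 2 4 -5 1 -6 8 5 -1 -3 -4 3
j=1: 2≤3, i=1, swap(1,1) ⇒ 0 2 4 -5 1 -6 8 5 -1 -3 -4 3
j=2: 4>3, skip
j=3: -5≤3, i=2, swap(2,3) ⇒ 0 2 -5 4 1 -6 8 5 -1 -3 -4 3
j=4: 1≤3, i=3, swap(3,4) ⇒ 0 2 -5 1 4 -6 8 5 -1 -3 -4 3
j=5: -6≤3, i=4, swap(4,5) ⇒ 0 2 -5 1 -6 4 8 5 -1 -3 -4 3
j=6: 8>3, skip
j=7: 5>3, skip
j=8: -1≤3, i=5, swap(5,8) ⇒ 0 2 -5 1 -6 -1 8 5 4 -3 -4 3
j=9: -3≤3, i=6, swap(6,9) ⇒ 0 2 -5 1 -6 -1 -3 5 4 8 -4 3
j=10: -4≤3, i=7, swap(7,10) ⇒ 0 2 -5 1 -6 -1 -3 -4 4 8 5 3
swap(8,11) ⇒ 0 2 -5 1 -6 -1 -3 -4 3 8 5 4; return 8
p = 8; k-1 = 9 > 8 ⇒ right

8; right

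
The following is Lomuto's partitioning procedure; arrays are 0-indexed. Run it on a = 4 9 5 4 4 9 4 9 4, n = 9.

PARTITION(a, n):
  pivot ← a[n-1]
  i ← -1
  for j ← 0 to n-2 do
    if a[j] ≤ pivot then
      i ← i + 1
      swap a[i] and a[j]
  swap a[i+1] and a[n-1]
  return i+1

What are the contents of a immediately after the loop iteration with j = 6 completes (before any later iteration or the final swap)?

pivot=4, i=-1
j=0: 4≤4, i=0, swap(0,0) ⇒ 4 9 5 4 4 9 4 9 4
j=1: 9>4, skip
j=2: 5>4, skip
j=3: 4≤4, i=1, swap(1,3) ⇒ 4 4 5 9 4 9 4 9 4
j=4: 4≤4, i=2, swap(2,4) ⇒ 4 4 4 9 5 9 4 9 4
j=5: 9>4, skip
j=6: 4≤4, i=3, swap(3,6) ⇒ 4 4 4 4 5 9 9 9 4
(after j=6) a = 4 4 4 4 5 9 9 9 4

4 4 4 4 5 9 9 9 4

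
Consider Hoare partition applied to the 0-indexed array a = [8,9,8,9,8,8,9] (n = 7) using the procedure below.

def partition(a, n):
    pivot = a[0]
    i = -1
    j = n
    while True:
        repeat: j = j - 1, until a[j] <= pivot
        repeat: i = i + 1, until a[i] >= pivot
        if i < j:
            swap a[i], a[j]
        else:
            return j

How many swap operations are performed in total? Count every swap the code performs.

pivot = a[0] = 8; i = -1, j = 7
j→5 (a[5]=8≤8), i→0 (a[0]=8≥8); i<j, swap → [8,9,8,9,8,8,9]
j→4 (a[4]=8≤8), i→1 (a[1]=9≥8); i<j, swap → [8,8,8,9,9,8,9]
j→2, i→2; i≥j, return j=2. a = [8,8,8,9,9,8,9]

2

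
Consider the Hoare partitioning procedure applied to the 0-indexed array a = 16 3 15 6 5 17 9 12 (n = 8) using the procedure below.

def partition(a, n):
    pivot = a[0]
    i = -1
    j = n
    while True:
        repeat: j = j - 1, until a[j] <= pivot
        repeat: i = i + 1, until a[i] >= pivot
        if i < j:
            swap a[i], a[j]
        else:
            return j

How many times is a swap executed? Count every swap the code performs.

2

pivot = a[0] = 16; i = -1, j = 8
j→7 (a[7]=12≤16), i→0 (a[0]=16≥16); i<j, swap → 12 3 15 6 5 17 9 16
j→6 (a[6]=9≤16), i→5 (a[5]=17≥16); i<j, swap → 12 3 15 6 5 9 17 16
j→5, i→6; i≥j, return j=5. a = 12 3 15 6 5 9 17 16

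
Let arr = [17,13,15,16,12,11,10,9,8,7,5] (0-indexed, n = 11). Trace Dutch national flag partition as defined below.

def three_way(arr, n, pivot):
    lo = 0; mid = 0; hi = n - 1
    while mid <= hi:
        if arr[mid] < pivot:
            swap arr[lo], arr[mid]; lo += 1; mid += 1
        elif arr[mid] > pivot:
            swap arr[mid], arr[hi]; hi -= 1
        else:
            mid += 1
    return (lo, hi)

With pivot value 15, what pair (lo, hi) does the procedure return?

(8, 8)

lo=0 mid=0 hi=10
17>15: swap(0,10), hi=9 ⇒ [5,13,15,16,12,11,10,9,8,7,17]
5<15: swap(0,0), lo=1 mid=1 ⇒ [5,13,15,16,12,11,10,9,8,7,17]
13<15: swap(1,1), lo=2 mid=2 ⇒ [5,13,15,16,12,11,10,9,8,7,17]
15=15: mid=3
16>15: swap(3,9), hi=8 ⇒ [5,13,15,7,12,11,10,9,8,16,17]
7<15: swap(2,3), lo=3 mid=4 ⇒ [5,13,7,15,12,11,10,9,8,16,17]
12<15: swap(3,4), lo=4 mid=5 ⇒ [5,13,7,12,15,11,10,9,8,16,17]
11<15: swap(4,5), lo=5 mid=6 ⇒ [5,13,7,12,11,15,10,9,8,16,17]
10<15: swap(5,6), lo=6 mid=7 ⇒ [5,13,7,12,11,10,15,9,8,16,17]
9<15: swap(6,7), lo=7 mid=8 ⇒ [5,13,7,12,11,10,9,15,8,16,17]
8<15: swap(7,8), lo=8 mid=9 ⇒ [5,13,7,12,11,10,9,8,15,16,17]
done. lo=8 hi=8; arr=[5,13,7,12,11,10,9,8,15,16,17]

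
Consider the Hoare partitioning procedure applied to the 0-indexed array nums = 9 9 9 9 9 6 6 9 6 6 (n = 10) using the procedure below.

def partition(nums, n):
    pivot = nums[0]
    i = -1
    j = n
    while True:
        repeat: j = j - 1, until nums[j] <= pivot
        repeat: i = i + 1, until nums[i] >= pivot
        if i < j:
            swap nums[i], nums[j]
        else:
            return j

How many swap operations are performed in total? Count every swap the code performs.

pivot=9
j stops at 9 (6), i stops at 0 (9); swap ⇒ 6 9 9 9 9 6 6 9 6 9
j stops at 8 (6), i stops at 1 (9); swap ⇒ 6 6 9 9 9 6 6 9 9 9
j stops at 7 (9), i stops at 2 (9); swap ⇒ 6 6 9 9 9 6 6 9 9 9
j stops at 6 (6), i stops at 3 (9); swap ⇒ 6 6 9 6 9 6 9 9 9 9
j stops at 5 (6), i stops at 4 (9); swap ⇒ 6 6 9 6 6 9 9 9 9 9
j stops at 4, i stops at 5; i≥j ⇒ return 4. nums=6 6 9 6 6 9 9 9 9 9

5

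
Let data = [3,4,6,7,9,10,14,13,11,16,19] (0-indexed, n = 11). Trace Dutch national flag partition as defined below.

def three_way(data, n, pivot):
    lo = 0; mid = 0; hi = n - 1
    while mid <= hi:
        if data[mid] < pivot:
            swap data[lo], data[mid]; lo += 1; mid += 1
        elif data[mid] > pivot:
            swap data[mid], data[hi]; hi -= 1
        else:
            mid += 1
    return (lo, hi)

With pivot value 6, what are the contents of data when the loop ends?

lo=0 mid=0 hi=10
3<6: swap(0,0), lo=1 mid=1 ⇒ [3,4,6,7,9,10,14,13,11,16,19]
4<6: swap(1,1), lo=2 mid=2 ⇒ [3,4,6,7,9,10,14,13,11,16,19]
6=6: mid=3
7>6: swap(3,10), hi=9 ⇒ [3,4,6,19,9,10,14,13,11,16,7]
19>6: swap(3,9), hi=8 ⇒ [3,4,6,16,9,10,14,13,11,19,7]
16>6: swap(3,8), hi=7 ⇒ [3,4,6,11,9,10,14,13,16,19,7]
11>6: swap(3,7), hi=6 ⇒ [3,4,6,13,9,10,14,11,16,19,7]
13>6: swap(3,6), hi=5 ⇒ [3,4,6,14,9,10,13,11,16,19,7]
14>6: swap(3,5), hi=4 ⇒ [3,4,6,10,9,14,13,11,16,19,7]
10>6: swap(3,4), hi=3 ⇒ [3,4,6,9,10,14,13,11,16,19,7]
9>6: swap(3,3), hi=2 ⇒ [3,4,6,9,10,14,13,11,16,19,7]
done. lo=2 hi=2; data=[3,4,6,9,10,14,13,11,16,19,7]

[3,4,6,9,10,14,13,11,16,19,7]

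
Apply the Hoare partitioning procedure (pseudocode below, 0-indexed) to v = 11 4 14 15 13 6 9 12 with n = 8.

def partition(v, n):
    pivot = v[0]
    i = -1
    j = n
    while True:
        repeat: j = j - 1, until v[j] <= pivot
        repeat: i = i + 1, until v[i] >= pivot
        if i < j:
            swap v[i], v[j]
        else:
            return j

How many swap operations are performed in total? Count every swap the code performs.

pivot=11
j stops at 6 (9), i stops at 0 (11); swap ⇒ 9 4 14 15 13 6 11 12
j stops at 5 (6), i stops at 2 (14); swap ⇒ 9 4 6 15 13 14 11 12
j stops at 2, i stops at 3; i≥j ⇒ return 2. v=9 4 6 15 13 14 11 12

2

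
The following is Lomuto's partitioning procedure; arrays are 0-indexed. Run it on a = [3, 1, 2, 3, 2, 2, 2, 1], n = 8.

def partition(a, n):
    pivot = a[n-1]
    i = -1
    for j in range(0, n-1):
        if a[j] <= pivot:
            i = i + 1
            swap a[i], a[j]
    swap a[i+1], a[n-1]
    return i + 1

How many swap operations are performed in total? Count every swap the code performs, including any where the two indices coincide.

pivot=1, i=-1
j=0: 3>1, skip
j=1: 1≤1, i=0, swap(0,1) ⇒ [1, 3, 2, 3, 2, 2, 2, 1]
j=2: 2>1, skip
j=3: 3>1, skip
j=4: 2>1, skip
j=5: 2>1, skip
j=6: 2>1, skip
swap(1,7) ⇒ [1, 1, 2, 3, 2, 2, 2, 3]; return 1

2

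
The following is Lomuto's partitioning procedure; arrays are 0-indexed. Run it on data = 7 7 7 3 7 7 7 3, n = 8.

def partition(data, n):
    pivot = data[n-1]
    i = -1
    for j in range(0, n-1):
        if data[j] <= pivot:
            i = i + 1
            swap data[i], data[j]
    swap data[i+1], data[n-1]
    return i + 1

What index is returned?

1

pivot=3, i=-1
j=0: 7>3, skip
j=1: 7>3, skip
j=2: 7>3, skip
j=3: 3≤3, i=0, swap(0,3) ⇒ 3 7 7 7 7 7 7 3
j=4: 7>3, skip
j=5: 7>3, skip
j=6: 7>3, skip
swap(1,7) ⇒ 3 3 7 7 7 7 7 7; return 1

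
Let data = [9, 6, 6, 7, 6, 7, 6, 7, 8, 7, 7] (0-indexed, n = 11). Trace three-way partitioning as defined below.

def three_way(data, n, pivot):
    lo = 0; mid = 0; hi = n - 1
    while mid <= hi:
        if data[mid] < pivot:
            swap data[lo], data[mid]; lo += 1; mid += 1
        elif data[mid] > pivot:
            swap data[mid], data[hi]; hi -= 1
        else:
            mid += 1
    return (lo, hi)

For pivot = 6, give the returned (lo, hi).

(0, 3)

pivot = 6; lo=0, mid=0, hi=10
data[mid]=9>6: swap data[0],data[10]; hi=9 → [7, 6, 6, 7, 6, 7, 6, 7, 8, 7, 9]
data[mid]=7>6: swap data[0],data[9]; hi=8 → [7, 6, 6, 7, 6, 7, 6, 7, 8, 7, 9]
data[mid]=7>6: swap data[0],data[8]; hi=7 → [8, 6, 6, 7, 6, 7, 6, 7, 7, 7, 9]
data[mid]=8>6: swap data[0],data[7]; hi=6 → [7, 6, 6, 7, 6, 7, 6, 8, 7, 7, 9]
data[mid]=7>6: swap data[0],data[6]; hi=5 → [6, 6, 6, 7, 6, 7, 7, 8, 7, 7, 9]
data[mid]=6=6: mid=1
data[mid]=6=6: mid=2
data[mid]=6=6: mid=3
data[mid]=7>6: swap data[3],data[5]; hi=4 → [6, 6, 6, 7, 6, 7, 7, 8, 7, 7, 9]
data[mid]=7>6: swap data[3],data[4]; hi=3 → [6, 6, 6, 6, 7, 7, 7, 8, 7, 7, 9]
data[mid]=6=6: mid=4
end: lo=0, hi=3; data = [6, 6, 6, 6, 7, 7, 7, 8, 7, 7, 9]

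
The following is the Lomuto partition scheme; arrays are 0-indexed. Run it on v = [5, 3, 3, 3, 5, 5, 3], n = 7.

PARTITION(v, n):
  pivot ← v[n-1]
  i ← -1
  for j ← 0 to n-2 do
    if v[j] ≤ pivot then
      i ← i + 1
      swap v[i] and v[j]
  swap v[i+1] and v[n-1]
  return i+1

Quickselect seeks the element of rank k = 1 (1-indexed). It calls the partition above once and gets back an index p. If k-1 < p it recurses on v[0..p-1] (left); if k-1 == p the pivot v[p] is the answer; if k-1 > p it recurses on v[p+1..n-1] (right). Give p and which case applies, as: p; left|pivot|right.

3; left

pivot=3, i=-1
j=0: 5>3, skip
j=1: 3≤3, i=0, swap(0,1) ⇒ [3, 5, 3, 3, 5, 5, 3]
j=2: 3≤3, i=1, swap(1,2) ⇒ [3, 3, 5, 3, 5, 5, 3]
j=3: 3≤3, i=2, swap(2,3) ⇒ [3, 3, 3, 5, 5, 5, 3]
j=4: 5>3, skip
j=5: 5>3, skip
swap(3,6) ⇒ [3, 3, 3, 3, 5, 5, 5]; return 3
p = 3; k-1 = 0 < 3 ⇒ left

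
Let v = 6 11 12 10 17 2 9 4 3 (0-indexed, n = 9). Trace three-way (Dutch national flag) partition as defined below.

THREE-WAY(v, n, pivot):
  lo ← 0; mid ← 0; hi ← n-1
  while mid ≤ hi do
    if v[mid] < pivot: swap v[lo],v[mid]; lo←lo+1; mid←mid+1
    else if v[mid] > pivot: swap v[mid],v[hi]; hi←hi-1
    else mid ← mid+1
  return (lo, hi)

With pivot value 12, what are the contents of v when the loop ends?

lo=0 mid=0 hi=8
6<12: swap(0,0), lo=1 mid=1 ⇒ 6 11 12 10 17 2 9 4 3
11<12: swap(1,1), lo=2 mid=2 ⇒ 6 11 12 10 17 2 9 4 3
12=12: mid=3
10<12: swap(2,3), lo=3 mid=4 ⇒ 6 11 10 12 17 2 9 4 3
17>12: swap(4,8), hi=7 ⇒ 6 11 10 12 3 2 9 4 17
3<12: swap(3,4), lo=4 mid=5 ⇒ 6 11 10 3 12 2 9 4 17
2<12: swap(4,5), lo=5 mid=6 ⇒ 6 11 10 3 2 12 9 4 17
9<12: swap(5,6), lo=6 mid=7 ⇒ 6 11 10 3 2 9 12 4 17
4<12: swap(6,7), lo=7 mid=8 ⇒ 6 11 10 3 2 9 4 12 17
done. lo=7 hi=7; v=6 11 10 3 2 9 4 12 17

6 11 10 3 2 9 4 12 17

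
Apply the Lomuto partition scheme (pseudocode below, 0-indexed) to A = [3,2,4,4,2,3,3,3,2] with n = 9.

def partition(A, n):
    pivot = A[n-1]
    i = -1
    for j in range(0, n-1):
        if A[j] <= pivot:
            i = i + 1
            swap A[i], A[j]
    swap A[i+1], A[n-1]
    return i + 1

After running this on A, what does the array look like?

pivot=2, i=-1
j=0: 3>2, skip
j=1: 2≤2, i=0, swap(0,1) ⇒ [2,3,4,4,2,3,3,3,2]
j=2: 4>2, skip
j=3: 4>2, skip
j=4: 2≤2, i=1, swap(1,4) ⇒ [2,2,4,4,3,3,3,3,2]
j=5: 3>2, skip
j=6: 3>2, skip
j=7: 3>2, skip
swap(2,8) ⇒ [2,2,2,4,3,3,3,3,4]; return 2

[2,2,2,4,3,3,3,3,4]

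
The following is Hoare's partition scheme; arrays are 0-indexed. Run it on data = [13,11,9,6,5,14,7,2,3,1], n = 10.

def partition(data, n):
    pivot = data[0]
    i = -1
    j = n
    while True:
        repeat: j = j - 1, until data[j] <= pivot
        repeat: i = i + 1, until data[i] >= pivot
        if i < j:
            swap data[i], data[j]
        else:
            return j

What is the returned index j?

7

pivot = data[0] = 13; i = -1, j = 10
j→9 (data[9]=1≤13), i→0 (data[0]=13≥13); i<j, swap → [1,11,9,6,5,14,7,2,3,13]
j→8 (data[8]=3≤13), i→5 (data[5]=14≥13); i<j, swap → [1,11,9,6,5,3,7,2,14,13]
j→7, i→8; i≥j, return j=7. data = [1,11,9,6,5,3,7,2,14,13]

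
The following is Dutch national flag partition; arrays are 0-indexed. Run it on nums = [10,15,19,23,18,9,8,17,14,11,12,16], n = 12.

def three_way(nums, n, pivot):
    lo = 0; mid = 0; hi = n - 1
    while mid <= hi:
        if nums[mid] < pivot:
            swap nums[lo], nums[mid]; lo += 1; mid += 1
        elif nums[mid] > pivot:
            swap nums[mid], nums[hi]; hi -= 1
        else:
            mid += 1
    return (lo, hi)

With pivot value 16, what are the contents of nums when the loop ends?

[10,15,12,11,9,8,14,16,17,18,23,19]

pivot = 16; lo=0, mid=0, hi=11
nums[mid]=10<16: swap nums[0],nums[0]; lo=1,mid=1 → [10,15,19,23,18,9,8,17,14,11,12,16]
nums[mid]=15<16: swap nums[1],nums[1]; lo=2,mid=2 → [10,15,19,23,18,9,8,17,14,11,12,16]
nums[mid]=19>16: swap nums[2],nums[11]; hi=10 → [10,15,16,23,18,9,8,17,14,11,12,19]
nums[mid]=16=16: mid=3
nums[mid]=23>16: swap nums[3],nums[10]; hi=9 → [10,15,16,12,18,9,8,17,14,11,23,19]
nums[mid]=12<16: swap nums[2],nums[3]; lo=3,mid=4 → [10,15,12,16,18,9,8,17,14,11,23,19]
nums[mid]=18>16: swap nums[4],nums[9]; hi=8 → [10,15,12,16,11,9,8,17,14,18,23,19]
nums[mid]=11<16: swap nums[3],nums[4]; lo=4,mid=5 → [10,15,12,11,16,9,8,17,14,18,23,19]
nums[mid]=9<16: swap nums[4],nums[5]; lo=5,mid=6 → [10,15,12,11,9,16,8,17,14,18,23,19]
nums[mid]=8<16: swap nums[5],nums[6]; lo=6,mid=7 → [10,15,12,11,9,8,16,17,14,18,23,19]
nums[mid]=17>16: swap nums[7],nums[8]; hi=7 → [10,15,12,11,9,8,16,14,17,18,23,19]
nums[mid]=14<16: swap nums[6],nums[7]; lo=7,mid=8 → [10,15,12,11,9,8,14,16,17,18,23,19]
end: lo=7, hi=7; nums = [10,15,12,11,9,8,14,16,17,18,23,19]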